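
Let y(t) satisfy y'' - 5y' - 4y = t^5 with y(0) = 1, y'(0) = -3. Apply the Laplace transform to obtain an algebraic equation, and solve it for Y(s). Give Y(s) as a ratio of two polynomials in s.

Apply the Laplace transform to the equation.
With L{y''} = s^2 Y - s·y(0) - y'(0) and L{y'} = sY - y(0), with y(0) = 1, y'(0) = -3: the LHS transforms to (s^2 - 5*s - 4)Y - (s - 8).
The right side is L{t^5} = 120/s^6.
So (s^2 - 5*s - 4)Y = 120/s^6 + (s - 8).
Solve for Y(s) and write it as one ratio of polynomials.

Y(s) = (s^7 - 8*s^6 + 120)/(s^8 - 5*s^7 - 4*s^6)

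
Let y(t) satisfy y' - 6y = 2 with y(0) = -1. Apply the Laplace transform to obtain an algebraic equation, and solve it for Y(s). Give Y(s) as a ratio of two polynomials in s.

Y(s) = (-s + 2)/(s^2 - 6*s)

Transform both sides with L{·}.
Using L{y'} = sY - y(0) = sY - (-1), the left side becomes (s - 6)Y - (-1).
The right side is L{2} = 2/s.
So (s - 6)Y = 2/s + (-1).
Solve for Y(s) and write it as one ratio of polynomials.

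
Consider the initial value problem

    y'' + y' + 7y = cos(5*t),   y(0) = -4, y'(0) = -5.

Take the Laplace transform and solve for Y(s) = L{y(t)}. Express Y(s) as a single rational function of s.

Apply the Laplace transform to the equation.
Using L{y''} = s^2 Y - s·y(0) - y'(0) and L{y'} = sY - y(0), with y(0) = -4, y'(0) = -5, the left side becomes (s^2 + s + 7)Y - (-4*s - 9).
The right side is L{cos(5*t)} = s/(s^2 + 25).
So (s^2 + s + 7)Y = s/(s^2 + 25) + (-4*s - 9).
Solve for Y(s) and write it as one ratio of polynomials.

Y(s) = (-4*s^3 - 9*s^2 - 99*s - 225)/(s^4 + s^3 + 32*s^2 + 25*s + 175)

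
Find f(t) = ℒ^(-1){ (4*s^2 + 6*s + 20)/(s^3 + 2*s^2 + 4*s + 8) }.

f(t) = 2*sin(2*t) + cos(2*t) + 3*exp(-2*t)

Factor the denominator: s^3 + 2*s^2 + 4*s + 8 = (s + 2)*(s^2 + 4).
Partial fraction decomposition gives [3/(s + 2)] + [s/(s^2 + 4)] + [4/(s^2 + 4)].
Invert each term: 3/(s + 2) ↔ 3e^(-2t); 1·s/(s^2 + 4) ↔ cos(2t); 2·2/(s^2 + 4) ↔ 2sin(2t).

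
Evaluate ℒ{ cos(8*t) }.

L{cos(8t)} = s/(s^2 + 64).

s/(s^2 + 64)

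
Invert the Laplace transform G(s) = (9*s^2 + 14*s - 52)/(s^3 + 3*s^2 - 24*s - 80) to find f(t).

f(t) = -4*t*exp(-4*t) + 3*exp(5*t) + 6*exp(-4*t)

Factor the denominator: s^3 + 3*s^2 - 24*s - 80 = (s - 5)*(s + 4)^2.
Partial fraction decomposition gives [6/(s + 4)] + [-4/(s + 4)^2] + [3/(s - 5)].
Invert each term: 6/(s + 4) ↔ 6e^(-4t); -4/(s + 4)^2 ↔ -4t·e^(-4t); 3/(s - 5) ↔ 3e^(5t).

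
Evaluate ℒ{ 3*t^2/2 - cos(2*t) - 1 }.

By linearity of the Laplace transform, transform each term separately.
(-1)·[L{cos(2t)} = s/(s^2 + 4)]; L{-1} = -1/s; (3/2)·[L{t^2} = 2!/s^3 = 2/s^3].

-s/(s^2 + 4) - 1/s + 3/s^3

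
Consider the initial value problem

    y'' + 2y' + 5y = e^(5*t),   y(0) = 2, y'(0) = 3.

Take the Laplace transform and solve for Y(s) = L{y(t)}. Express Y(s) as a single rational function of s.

Y(s) = (2*s^2 - 3*s - 34)/(s^3 - 3*s^2 - 5*s - 25)

Transform both sides with L{·}.
Using L{y''} = s^2 Y - s·y(0) - y'(0) and L{y'} = sY - y(0), with y(0) = 2, y'(0) = 3, the left side becomes (s^2 + 2*s + 5)Y - (2*s + 7).
The right side is L{e^(5*t)} = 1/(s - 5).
So (s^2 + 2*s + 5)Y = 1/(s - 5) + (2*s + 7).
Divide through and combine into a single rational function.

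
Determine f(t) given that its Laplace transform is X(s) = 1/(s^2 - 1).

Since L{sinh(t)} = 1/(s^2 - 1), the inverse is sinh(t).

f(t) = sinh(t)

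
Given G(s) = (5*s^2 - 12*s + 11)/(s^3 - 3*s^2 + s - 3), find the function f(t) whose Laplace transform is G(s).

f(t) = 2*exp(3*t) - 3*sin(t) + 3*cos(t)

Factor the denominator: s^3 - 3*s^2 + s - 3 = (s - 3)*(s^2 + 1).
Partial fraction decomposition gives [2/(s - 3)] + [3*s/(s^2 + 1)] + [-3/(s^2 + 1)].
Invert each term: 2/(s - 3) ↔ 2e^(3t); 3·s/(s^2 + 1) ↔ 3cos(t); -3·1/(s^2 + 1) ↔ -3sin(t).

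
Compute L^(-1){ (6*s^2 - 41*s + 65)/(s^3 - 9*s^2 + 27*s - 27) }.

-2*t^2*exp(3*t) - 5*t*exp(3*t) + 6*exp(3*t)

Factor the denominator: s^3 - 9*s^2 + 27*s - 27 = (s - 3)^3.
Partial fraction decomposition gives [6/(s - 3)] + [-5/(s - 3)^2] + [-4/(s - 3)^3].
Invert each term: 6/(s - 3) ↔ 6e^(3t); -5/(s - 3)^2 ↔ -5t·e^(3t); -4/(s - 3)^3 ↔ (-2)t^2·e^(3t).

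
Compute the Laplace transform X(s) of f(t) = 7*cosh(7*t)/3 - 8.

X(s) = 7*s/(3*(s^2 - 49)) - 8/s

By linearity of the Laplace transform, transform each term separately.
(7/3)·[L{cosh(7t)} = s/(s^2 - 49)]; L{-8} = -8/s.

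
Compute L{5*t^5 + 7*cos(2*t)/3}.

The transform is linear, so treat each term independently.
(5)·[L{t^5} = 5!/s^6 = 120/s^6]; (7/3)·[L{cos(2t)} = s/(s^2 + 4)].

7*s/(3*(s^2 + 4)) + 600/s^6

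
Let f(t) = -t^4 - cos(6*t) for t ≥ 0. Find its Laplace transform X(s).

X(s) = -s/(s^2 + 36) - 24/s^5

The transform is linear, so treat each term independently.
(-1)·[L{cos(6t)} = s/(s^2 + 36)]; (-1)·[L{t^4} = 4!/s^5 = 24/s^5].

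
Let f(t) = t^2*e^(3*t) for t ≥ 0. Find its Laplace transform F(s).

F(s) = 2/(s - 3)^3

L{e^(3t)} = 1/(s - 3).
Then apply L{t^2·g(t)} = (-1)^2 d^2/ds^2[G(s)] with G(s) = 1/(s - 3):
differentiating 2 times and applying the sign gives 2/(s - 3)^3.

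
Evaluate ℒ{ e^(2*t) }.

1/(s - 2)

L{e^(2t)} = 1/(s - 2).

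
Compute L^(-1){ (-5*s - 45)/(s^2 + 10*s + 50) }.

Complete the square in the denominator: s^2 + 10*s + 50 = (s + 5)^2 + 5^2.
Split the numerator to match: -5*s - 45 = -5·(s + 5) - 4·5.
Invert each term: -5·(s + 5)/((s + 5)^2 + 25) ↔ -5e^(-5t)cos(5t); -4·5/((s + 5)^2 + 25) ↔ -4e^(-5t)sin(5t).

-4*exp(-5*t)*sin(5*t) - 5*exp(-5*t)*cos(5*t)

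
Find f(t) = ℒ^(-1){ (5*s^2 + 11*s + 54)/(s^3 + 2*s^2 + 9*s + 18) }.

Factor the denominator: s^3 + 2*s^2 + 9*s + 18 = (s + 2)*(s^2 + 9).
Partial fraction decomposition gives [4/(s + 2)] + [s/(s^2 + 9)] + [9/(s^2 + 9)].
Invert each term: 4/(s + 2) ↔ 4e^(-2t); 1·s/(s^2 + 9) ↔ cos(3t); 3·3/(s^2 + 9) ↔ 3sin(3t).

f(t) = 3*sin(3*t) + cos(3*t) + 4*exp(-2*t)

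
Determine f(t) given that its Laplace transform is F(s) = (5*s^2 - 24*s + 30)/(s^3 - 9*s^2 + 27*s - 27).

Factor the denominator: s^3 - 9*s^2 + 27*s - 27 = (s - 3)^3.
Partial fraction decomposition gives [5/(s - 3)] + [6/(s - 3)^2] + [3/(s - 3)^3].
Invert each term: 5/(s - 3) ↔ 5e^(3t); 6/(s - 3)^2 ↔ 6t·e^(3t); 3/(s - 3)^3 ↔ (3/2)t^2·e^(3t).

f(t) = 3*t^2*exp(3*t)/2 + 6*t*exp(3*t) + 5*exp(3*t)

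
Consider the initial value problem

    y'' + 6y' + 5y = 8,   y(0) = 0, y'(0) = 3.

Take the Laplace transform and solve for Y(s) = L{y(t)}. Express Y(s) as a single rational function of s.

Y(s) = (3*s + 8)/(s^3 + 6*s^2 + 5*s)

Transform both sides with L{·}.
Using L{y''} = s^2 Y - s·y(0) - y'(0) and L{y'} = sY - y(0), with y(0) = 0, y'(0) = 3, the left side becomes (s^2 + 6*s + 5)Y - (3).
The right side is L{8} = 8/s.
So (s^2 + 6*s + 5)Y = 8/s + (3).
Solve for Y(s) and write it as one ratio of polynomials.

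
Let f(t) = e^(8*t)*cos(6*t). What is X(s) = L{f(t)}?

X(s) = (s - 8)/((s - 8)^2 + 36)

L{cos(6t)} = s/(s^2 + 36).
By the first shifting theorem, multiplying by e^(8t) replaces s with s - 8.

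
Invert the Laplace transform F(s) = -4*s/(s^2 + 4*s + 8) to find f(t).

Complete the square in the denominator: s^2 + 4*s + 8 = (s + 2)^2 + 2^2.
Split the numerator to match: -4*s = -4·(s + 2) + 4·2.
Invert each term: -4·(s + 2)/((s + 2)^2 + 4) ↔ -4e^(-2t)cos(2t); 4·2/((s + 2)^2 + 4) ↔ 4e^(-2t)sin(2t).

f(t) = 4*exp(-2*t)*sin(2*t) - 4*exp(-2*t)*cos(2*t)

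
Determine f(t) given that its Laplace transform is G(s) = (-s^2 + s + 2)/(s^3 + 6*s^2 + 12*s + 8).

f(t) = -2*t^2*exp(-2*t) + 5*t*exp(-2*t) - exp(-2*t)

Factor the denominator: s^3 + 6*s^2 + 12*s + 8 = (s + 2)^3.
Partial fraction decomposition gives [-1/(s + 2)] + [5/(s + 2)^2] + [-4/(s + 2)^3].
Invert each term: -1/(s + 2) ↔ -e^(-2t); 5/(s + 2)^2 ↔ 5t·e^(-2t); -4/(s + 2)^3 ↔ (-2)t^2·e^(-2t).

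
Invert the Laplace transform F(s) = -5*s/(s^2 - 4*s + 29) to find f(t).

Complete the square in the denominator: s^2 - 4*s + 29 = (s - 2)^2 + 5^2.
Split the numerator to match: -5*s = -5·(s - 2) - 2·5.
Invert each term: -5·(s - 2)/((s - 2)^2 + 25) ↔ -5e^(2t)cos(5t); -2·5/((s - 2)^2 + 25) ↔ -2e^(2t)sin(5t).

f(t) = -2*exp(2*t)*sin(5*t) - 5*exp(2*t)*cos(5*t)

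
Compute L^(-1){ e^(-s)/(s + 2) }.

Heaviside(t - 1)*(exp(-2*t + 2))

The factor e^(-s) signals a time shift by c = 1 (second shifting theorem).
L{e^(-2t)} = 1/(s + 2), so L^-1{1/(s + 2)} = e^(-2*t).
Hence the inverse is u(t - 1) times that function evaluated at t - 1.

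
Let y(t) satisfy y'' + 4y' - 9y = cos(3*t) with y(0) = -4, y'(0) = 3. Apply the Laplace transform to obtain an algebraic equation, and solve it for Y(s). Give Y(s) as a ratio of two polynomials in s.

Apply the Laplace transform to the equation.
With L{y''} = s^2 Y - s·y(0) - y'(0) and L{y'} = sY - y(0), with y(0) = -4, y'(0) = 3: the LHS transforms to (s^2 + 4*s - 9)Y - (-4*s - 13).
The right side is L{cos(3*t)} = s/(s^2 + 9).
So (s^2 + 4*s - 9)Y = s/(s^2 + 9) + (-4*s - 13).
Solve for Y(s) and write it as one ratio of polynomials.

Y(s) = (-4*s^3 - 13*s^2 - 35*s - 117)/(s^4 + 4*s^3 + 36*s - 81)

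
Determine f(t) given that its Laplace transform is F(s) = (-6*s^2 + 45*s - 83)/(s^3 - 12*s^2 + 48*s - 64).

Factor the denominator: s^3 - 12*s^2 + 48*s - 64 = (s - 4)^3.
Partial fraction decomposition gives [-6/(s - 4)] + [-3/(s - 4)^2] + [(s - 4)^(-3)].
Invert each term: -6/(s - 4) ↔ -6e^(4t); -3/(s - 4)^2 ↔ -3t·e^(4t); 1/(s - 4)^3 ↔ (1/2)t^2·e^(4t).

f(t) = t^2*exp(4*t)/2 - 3*t*exp(4*t) - 6*exp(4*t)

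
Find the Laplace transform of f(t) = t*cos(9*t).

(s - 9)*(s + 9)/(s^2 + 81)^2

L{cos(9t)} = s/(s^2 + 81).
Then apply L{t·g(t)} = -d/ds[G(s)] with G(s) = s/(s^2 + 81):
differentiating 1 time and applying the sign gives (s - 9)*(s + 9)/(s^2 + 81)^2.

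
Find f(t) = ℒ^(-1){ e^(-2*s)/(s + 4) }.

f(t) = Heaviside(t - 2)*(exp(-4*t + 8))

The factor e^(-2s) signals a time shift by c = 2 (second shifting theorem).
L{e^(-4t)} = 1/(s + 4), so L^-1{1/(s + 4)} = e^(-4*t).
Hence the inverse is u(t - 2) times that function evaluated at t - 2.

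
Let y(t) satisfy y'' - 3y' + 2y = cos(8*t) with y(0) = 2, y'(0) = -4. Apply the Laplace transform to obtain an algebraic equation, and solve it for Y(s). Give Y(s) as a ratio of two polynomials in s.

Y(s) = (2*s^3 - 10*s^2 + 129*s - 640)/(s^4 - 3*s^3 + 66*s^2 - 192*s + 128)

Laplace-transform each side.
The derivative rules (L{y''} = s^2 Y - s·y(0) - y'(0) and L{y'} = sY - y(0), with y(0) = 2, y'(0) = -4) turn the left side into (s^2 - 3*s + 2)Y - (2*s - 10).
The right side is L{cos(8*t)} = s/(s^2 + 64).
So (s^2 - 3*s + 2)Y = s/(s^2 + 64) + (2*s - 10).
Divide through and combine into a single rational function.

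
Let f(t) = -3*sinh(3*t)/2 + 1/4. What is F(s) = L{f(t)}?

F(s) = -9/(2*(s^2 - 9)) + 1/(4*s)

Apply the Laplace transform termwise.
L{1/4} = (1/4)/s; (-3/2)·[L{sinh(3t)} = 3/(s^2 - 9)].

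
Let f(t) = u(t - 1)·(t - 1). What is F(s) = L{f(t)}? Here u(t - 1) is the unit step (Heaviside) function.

By the second shifting theorem, L{u(t - c)·g(t - c)} = e^(-cs)·G(s) with c = 1 and G(s) = L{g(t)}.
L{t} = 1!/s^2 = 1/s^2.

F(s) = exp(-s)/s^2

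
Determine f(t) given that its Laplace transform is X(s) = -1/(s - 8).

Since L{e^(8t)} = 1/(s - 8), the inverse is e^(8*t), scaled by -1.

f(t) = -exp(8*t)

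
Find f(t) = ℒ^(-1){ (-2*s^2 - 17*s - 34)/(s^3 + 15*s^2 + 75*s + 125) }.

Factor the denominator: s^3 + 15*s^2 + 75*s + 125 = (s + 5)^3.
Partial fraction decomposition gives [-2/(s + 5)] + [3/(s + 5)^2] + [(s + 5)^(-3)].
Invert each term: -2/(s + 5) ↔ -2e^(-5t); 3/(s + 5)^2 ↔ 3t·e^(-5t); 1/(s + 5)^3 ↔ (1/2)t^2·e^(-5t).

f(t) = t^2*exp(-5*t)/2 + 3*t*exp(-5*t) - 2*exp(-5*t)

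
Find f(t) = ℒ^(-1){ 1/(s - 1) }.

Since L{e^(t)} = 1/(s - 1), the inverse is exp(t).

f(t) = exp(t)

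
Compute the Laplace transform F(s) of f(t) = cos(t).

L{cos(t)} = s/(s^2 + 1).

F(s) = s/(s^2 + 1)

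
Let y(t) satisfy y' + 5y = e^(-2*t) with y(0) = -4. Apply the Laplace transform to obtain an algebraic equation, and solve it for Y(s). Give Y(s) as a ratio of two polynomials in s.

Y(s) = (-4*s - 7)/(s^2 + 7*s + 10)

Laplace-transform each side.
Using L{y'} = sY - y(0) = sY - (-4), the left side becomes (s + 5)Y - (-4).
The right side is L{e^(-2*t)} = 1/(s + 2).
So (s + 5)Y = 1/(s + 2) + (-4).
Isolate Y and clear denominators.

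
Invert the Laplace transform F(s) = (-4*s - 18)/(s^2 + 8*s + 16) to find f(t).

f(t) = -2*t*exp(-4*t) - 4*exp(-4*t)

Factor the denominator: s^2 + 8*s + 16 = (s + 4)^2.
Partial fraction decomposition gives [-4/(s + 4)] + [-2/(s + 4)^2].
Invert each term: -4/(s + 4) ↔ -4e^(-4t); -2/(s + 4)^2 ↔ -2t·e^(-4t).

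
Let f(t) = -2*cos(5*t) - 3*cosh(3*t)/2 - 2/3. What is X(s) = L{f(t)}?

The transform is linear, so treat each term independently.
L{-2/3} = (-2/3)/s; (-3/2)·[L{cosh(3t)} = s/(s^2 - 9)]; (-2)·[L{cos(5t)} = s/(s^2 + 25)].

X(s) = -2*s/(s^2 + 25) - 3*s/(2*(s^2 - 9)) - 2/(3*s)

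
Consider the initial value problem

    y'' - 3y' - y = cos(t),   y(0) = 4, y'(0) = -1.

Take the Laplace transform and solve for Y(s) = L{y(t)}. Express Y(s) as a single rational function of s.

Y(s) = (4*s^3 - 13*s^2 + 5*s - 13)/(s^4 - 3*s^3 - 3*s - 1)

Laplace-transform each side.
With L{y''} = s^2 Y - s·y(0) - y'(0) and L{y'} = sY - y(0), with y(0) = 4, y'(0) = -1: the LHS transforms to (s^2 - 3*s - 1)Y - (4*s - 13).
The right side is L{cos(t)} = s/(s^2 + 1).
So (s^2 - 3*s - 1)Y = s/(s^2 + 1) + (4*s - 13).
Divide through and combine into a single rational function.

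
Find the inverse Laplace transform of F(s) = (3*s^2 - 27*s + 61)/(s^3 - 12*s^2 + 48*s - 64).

t^2*exp(4*t)/2 - 3*t*exp(4*t) + 3*exp(4*t)

Factor the denominator: s^3 - 12*s^2 + 48*s - 64 = (s - 4)^3.
Partial fraction decomposition gives [3/(s - 4)] + [-3/(s - 4)^2] + [(s - 4)^(-3)].
Invert each term: 3/(s - 4) ↔ 3e^(4t); -3/(s - 4)^2 ↔ -3t·e^(4t); 1/(s - 4)^3 ↔ (1/2)t^2·e^(4t).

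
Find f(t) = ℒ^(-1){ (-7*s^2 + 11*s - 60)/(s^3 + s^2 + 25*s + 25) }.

f(t) = 3*sin(5*t) - 4*cos(5*t) - 3*exp(-t)

Factor the denominator: s^3 + s^2 + 25*s + 25 = (s + 1)*(s^2 + 25).
Partial fraction decomposition gives [-3/(s + 1)] + [-4*s/(s^2 + 25)] + [15/(s^2 + 25)].
Invert each term: -3/(s + 1) ↔ -3e^(-t); -4·s/(s^2 + 25) ↔ -4cos(5t); 3·5/(s^2 + 25) ↔ 3sin(5t).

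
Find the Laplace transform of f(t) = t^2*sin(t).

L{sin(t)} = 1/(s^2 + 1).
Then apply L{t^2·g(t)} = (-1)^2 d^2/ds^2[G(s)] with G(s) = 1/(s^2 + 1):
differentiating 2 times and applying the sign gives 2*(3*s^2 - 1)/(s^2 + 1)^3.

2*(3*s^2 - 1)/(s^2 + 1)^3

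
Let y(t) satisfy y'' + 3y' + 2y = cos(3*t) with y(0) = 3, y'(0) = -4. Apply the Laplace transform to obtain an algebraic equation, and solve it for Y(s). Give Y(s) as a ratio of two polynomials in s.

Y(s) = (3*s^3 + 5*s^2 + 28*s + 45)/(s^4 + 3*s^3 + 11*s^2 + 27*s + 18)

Transform both sides with L{·}.
The derivative rules (L{y''} = s^2 Y - s·y(0) - y'(0) and L{y'} = sY - y(0), with y(0) = 3, y'(0) = -4) turn the left side into (s^2 + 3*s + 2)Y - (3*s + 5).
The right side is L{cos(3*t)} = s/(s^2 + 9).
So (s^2 + 3*s + 2)Y = s/(s^2 + 9) + (3*s + 5).
Solve for Y(s) and write it as one ratio of polynomials.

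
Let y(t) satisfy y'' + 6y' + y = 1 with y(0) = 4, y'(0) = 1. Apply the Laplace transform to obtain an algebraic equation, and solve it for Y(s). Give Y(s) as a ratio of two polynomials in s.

Apply the Laplace transform to the equation.
Using L{y''} = s^2 Y - s·y(0) - y'(0) and L{y'} = sY - y(0), with y(0) = 4, y'(0) = 1, the left side becomes (s^2 + 6*s + 1)Y - (4*s + 25).
The right side is L{1} = 1/s.
So (s^2 + 6*s + 1)Y = 1/s + (4*s + 25).
Solve for Y(s) and write it as one ratio of polynomials.

Y(s) = (4*s^2 + 25*s + 1)/(s^3 + 6*s^2 + s)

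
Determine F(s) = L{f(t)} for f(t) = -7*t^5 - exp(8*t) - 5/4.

Apply the Laplace transform termwise.
L{-5/4} = (-5/4)/s; (-7)·[L{t^5} = 5!/s^6 = 120/s^6]; (-1)·[L{e^(8t)} = 1/(s - 8)].

F(s) = -1/(s - 8) - 5/(4*s) - 840/s^6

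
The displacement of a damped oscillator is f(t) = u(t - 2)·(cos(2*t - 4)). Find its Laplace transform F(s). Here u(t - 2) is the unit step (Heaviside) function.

By the second shifting theorem, L{u(t - c)·g(t - c)} = e^(-cs)·G(s) with c = 2 and G(s) = L{g(t)}.
L{cos(2t)} = s/(s^2 + 4).

F(s) = s*exp(-2*s)/(s^2 + 4)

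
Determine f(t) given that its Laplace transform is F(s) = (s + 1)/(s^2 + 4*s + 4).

f(t) = -t*exp(-2*t) + exp(-2*t)

Factor the denominator: s^2 + 4*s + 4 = (s + 2)^2.
Partial fraction decomposition gives [1/(s + 2)] + [-1/(s + 2)^2].
Invert each term: 1/(s + 2) ↔ e^(-2t); -1/(s + 2)^2 ↔ -t·e^(-2t).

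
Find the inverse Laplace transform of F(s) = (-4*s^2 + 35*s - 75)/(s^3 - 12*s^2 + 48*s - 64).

Factor the denominator: s^3 - 12*s^2 + 48*s - 64 = (s - 4)^3.
Partial fraction decomposition gives [-4/(s - 4)] + [3/(s - 4)^2] + [(s - 4)^(-3)].
Invert each term: -4/(s - 4) ↔ -4e^(4t); 3/(s - 4)^2 ↔ 3t·e^(4t); 1/(s - 4)^3 ↔ (1/2)t^2·e^(4t).

t^2*exp(4*t)/2 + 3*t*exp(4*t) - 4*exp(4*t)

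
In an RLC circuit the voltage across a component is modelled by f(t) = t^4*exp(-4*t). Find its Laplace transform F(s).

L{t^4} = 4!/s^5 = 24/s^5.
By the first shifting theorem, multiplying by e^(-4t) replaces s with s + 4.

F(s) = 24/(s + 4)^5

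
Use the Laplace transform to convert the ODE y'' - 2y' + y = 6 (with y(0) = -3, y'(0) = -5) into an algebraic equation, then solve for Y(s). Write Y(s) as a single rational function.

Apply the Laplace transform to the equation.
With L{y''} = s^2 Y - s·y(0) - y'(0) and L{y'} = sY - y(0), with y(0) = -3, y'(0) = -5: the LHS transforms to (s^2 - 2*s + 1)Y - (-3*s + 1).
The right side is L{6} = 6/s.
So (s^2 - 2*s + 1)Y = 6/s + (-3*s + 1).
Divide through and combine into a single rational function.

Y(s) = (-3*s^2 + s + 6)/(s^3 - 2*s^2 + s)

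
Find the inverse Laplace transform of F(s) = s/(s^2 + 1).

Since L{cos(t)} = s/(s^2 + 1), the inverse is cos(t).

cos(t)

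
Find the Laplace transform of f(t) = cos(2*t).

L{cos(2t)} = s/(s^2 + 4).

s/(s^2 + 4)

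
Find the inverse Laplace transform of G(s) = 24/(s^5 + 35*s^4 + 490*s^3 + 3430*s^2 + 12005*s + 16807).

Rewrite the denominator: s^5 + 35*s^4 + 490*s^3 + 3430*s^2 + 12005*s + 16807 = (s + 7)^5.
The form in (s + 7) signals a first-shifting-theorem factor e^(-7t).
Since L{t^4} = 4!/s^5 = 24/s^5, the inverse is t^4*e^(-7*t).

t^4*exp(-7*t)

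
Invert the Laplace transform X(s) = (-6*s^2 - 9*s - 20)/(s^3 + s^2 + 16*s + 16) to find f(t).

f(t) = -sin(4*t) - 5*cos(4*t) - exp(-t)

Factor the denominator: s^3 + s^2 + 16*s + 16 = (s + 1)*(s^2 + 16).
Partial fraction decomposition gives [-1/(s + 1)] + [-5*s/(s^2 + 16)] + [-4/(s^2 + 16)].
Invert each term: -1/(s + 1) ↔ -e^(-t); -5·s/(s^2 + 16) ↔ -5cos(4t); -1·4/(s^2 + 16) ↔ -sin(4t).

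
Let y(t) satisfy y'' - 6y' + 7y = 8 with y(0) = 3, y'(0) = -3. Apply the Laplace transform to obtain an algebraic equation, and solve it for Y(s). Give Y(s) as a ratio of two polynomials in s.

Apply the Laplace transform to the equation.
Using L{y''} = s^2 Y - s·y(0) - y'(0) and L{y'} = sY - y(0), with y(0) = 3, y'(0) = -3, the left side becomes (s^2 - 6*s + 7)Y - (3*s - 21).
The right side is L{8} = 8/s.
So (s^2 - 6*s + 7)Y = 8/s + (3*s - 21).
Isolate Y and clear denominators.

Y(s) = (3*s^2 - 21*s + 8)/(s^3 - 6*s^2 + 7*s)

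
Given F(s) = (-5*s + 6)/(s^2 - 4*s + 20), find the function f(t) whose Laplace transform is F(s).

f(t) = -exp(2*t)*sin(4*t) - 5*exp(2*t)*cos(4*t)

Complete the square in the denominator: s^2 - 4*s + 20 = (s - 2)^2 + 4^2.
Split the numerator to match: -5*s + 6 = -5·(s - 2) - 1·4.
Invert each term: -5·(s - 2)/((s - 2)^2 + 16) ↔ -5e^(2t)cos(4t); -1·4/((s - 2)^2 + 16) ↔ -e^(2t)sin(4t).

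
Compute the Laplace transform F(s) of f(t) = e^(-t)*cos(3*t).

L{cos(3t)} = s/(s^2 + 9).
By the first shifting theorem, multiplying by e^(-t) replaces s with s + 1.

F(s) = (s + 1)/((s + 1)^2 + 9)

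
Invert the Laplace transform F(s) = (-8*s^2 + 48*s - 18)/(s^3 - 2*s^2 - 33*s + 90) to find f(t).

f(t) = exp(5*t) - 3*exp(3*t) - 6*exp(-6*t)

Factor the denominator: s^3 - 2*s^2 - 33*s + 90 = (s - 5)*(s - 3)*(s + 6).
Partial fraction decomposition gives [-3/(s - 3)] + [-6/(s + 6)] + [1/(s - 5)].
Invert each term: -3/(s - 3) ↔ -3e^(3t); -6/(s + 6) ↔ -6e^(-6t); 1/(s - 5) ↔ e^(5t).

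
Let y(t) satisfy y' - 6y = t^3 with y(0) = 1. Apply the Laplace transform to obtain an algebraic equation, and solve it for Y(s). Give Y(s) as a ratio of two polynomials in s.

Y(s) = (s^4 + 6)/(s^5 - 6*s^4)

Transform both sides with L{·}.
With L{y'} = sY - y(0) = sY - 1: the LHS transforms to (s - 6)Y - (1).
The right side is L{t^3} = 6/s^4.
So (s - 6)Y = 6/s^4 + (1).
Solve for Y(s) and write it as one ratio of polynomials.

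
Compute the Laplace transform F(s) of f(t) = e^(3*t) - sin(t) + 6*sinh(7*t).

F(s) = -1/(s^2 + 1) + 42/(s^2 - 49) + 1/(s - 3)

Apply the Laplace transform termwise.
L{e^(3t)} = 1/(s - 3); (6)·[L{sinh(7t)} = 7/(s^2 - 49)]; (-1)·[L{sin(t)} = 1/(s^2 + 1)].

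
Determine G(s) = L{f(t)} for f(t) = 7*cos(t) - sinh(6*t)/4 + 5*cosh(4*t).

By linearity of the Laplace transform, transform each term separately.
(-1/4)·[L{sinh(6t)} = 6/(s^2 - 36)]; (5)·[L{cosh(4t)} = s/(s^2 - 16)]; (7)·[L{cos(t)} = s/(s^2 + 1)].

G(s) = 7*s/(s^2 + 1) + 5*s/(s^2 - 16) - 3/(2*(s^2 - 36))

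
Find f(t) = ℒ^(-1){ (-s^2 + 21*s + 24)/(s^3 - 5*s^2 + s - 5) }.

Factor the denominator: s^3 - 5*s^2 + s - 5 = (s - 5)*(s^2 + 1).
Partial fraction decomposition gives [4/(s - 5)] + [-5*s/(s^2 + 1)] + [-4/(s^2 + 1)].
Invert each term: 4/(s - 5) ↔ 4e^(5t); -5·s/(s^2 + 1) ↔ -5cos(t); -4·1/(s^2 + 1) ↔ -4sin(t).

f(t) = 4*exp(5*t) - 4*sin(t) - 5*cos(t)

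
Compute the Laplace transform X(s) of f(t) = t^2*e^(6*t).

X(s) = 2/(s - 6)^3

L{e^(6t)} = 1/(s - 6).
Then apply L{t^2·g(t)} = (-1)^2 d^2/ds^2[G(s)] with G(s) = 1/(s - 6):
differentiating 2 times and applying the sign gives 2/(s - 6)^3.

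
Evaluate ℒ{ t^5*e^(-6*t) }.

L{t^5} = 5!/s^6 = 120/s^6.
By the first shifting theorem, multiplying by e^(-6t) replaces s with s + 6.

120/(s + 6)^6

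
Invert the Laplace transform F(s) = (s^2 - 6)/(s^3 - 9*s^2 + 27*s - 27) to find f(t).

Factor the denominator: s^3 - 9*s^2 + 27*s - 27 = (s - 3)^3.
Partial fraction decomposition gives [1/(s - 3)] + [6/(s - 3)^2] + [3/(s - 3)^3].
Invert each term: 1/(s - 3) ↔ e^(3t); 6/(s - 3)^2 ↔ 6t·e^(3t); 3/(s - 3)^3 ↔ (3/2)t^2·e^(3t).

f(t) = 3*t^2*exp(3*t)/2 + 6*t*exp(3*t) + exp(3*t)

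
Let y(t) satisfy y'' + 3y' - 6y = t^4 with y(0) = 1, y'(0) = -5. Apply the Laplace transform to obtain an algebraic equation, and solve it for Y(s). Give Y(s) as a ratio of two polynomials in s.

Y(s) = (s^6 - 2*s^5 + 24)/(s^7 + 3*s^6 - 6*s^5)

Apply the Laplace transform to the equation.
Using L{y''} = s^2 Y - s·y(0) - y'(0) and L{y'} = sY - y(0), with y(0) = 1, y'(0) = -5, the left side becomes (s^2 + 3*s - 6)Y - (s - 2).
The right side is L{t^4} = 24/s^5.
So (s^2 + 3*s - 6)Y = 24/s^5 + (s - 2).
Solve for Y(s) and write it as one ratio of polynomials.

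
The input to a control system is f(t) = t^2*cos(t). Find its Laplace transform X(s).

L{cos(t)} = s/(s^2 + 1).
Then apply L{t^2·g(t)} = (-1)^2 d^2/ds^2[G(s)] with G(s) = s/(s^2 + 1):
differentiating 2 times and applying the sign gives 2*s*(s^2 - 3)/(s^2 + 1)^3.

X(s) = 2*s*(s^2 - 3)/(s^2 + 1)^3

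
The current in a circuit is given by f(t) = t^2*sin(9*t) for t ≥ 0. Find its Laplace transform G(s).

L{sin(9t)} = 9/(s^2 + 81).
Then apply L{t^2·g(t)} = (-1)^2 d^2/ds^2[H(s)] with H(s) = 9/(s^2 + 81):
differentiating 2 times and applying the sign gives 54*(s^2 - 27)/(s^2 + 81)^3.

G(s) = 54*(s^2 - 27)/(s^2 + 81)^3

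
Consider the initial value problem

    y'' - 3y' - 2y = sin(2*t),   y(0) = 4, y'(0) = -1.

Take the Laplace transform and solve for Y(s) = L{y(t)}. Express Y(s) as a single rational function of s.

Y(s) = (4*s^3 - 13*s^2 + 16*s - 50)/(s^4 - 3*s^3 + 2*s^2 - 12*s - 8)

Transform both sides with L{·}.
With L{y''} = s^2 Y - s·y(0) - y'(0) and L{y'} = sY - y(0), with y(0) = 4, y'(0) = -1: the LHS transforms to (s^2 - 3*s - 2)Y - (4*s - 13).
The right side is L{sin(2*t)} = 2/(s^2 + 4).
So (s^2 - 3*s - 2)Y = 2/(s^2 + 4) + (4*s - 13).
Divide through and combine into a single rational function.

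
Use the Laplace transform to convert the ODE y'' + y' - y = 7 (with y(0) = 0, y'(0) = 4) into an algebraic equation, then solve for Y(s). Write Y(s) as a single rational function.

Y(s) = (4*s + 7)/(s^3 + s^2 - s)

Transform both sides with L{·}.
With L{y''} = s^2 Y - s·y(0) - y'(0) and L{y'} = sY - y(0), with y(0) = 0, y'(0) = 4: the LHS transforms to (s^2 + s - 1)Y - (4).
The right side is L{7} = 7/s.
So (s^2 + s - 1)Y = 7/s + (4).
Solve for Y(s) and write it as one ratio of polynomials.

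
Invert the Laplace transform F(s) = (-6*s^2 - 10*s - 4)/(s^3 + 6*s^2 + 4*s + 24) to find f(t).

f(t) = sin(2*t) - 2*cos(2*t) - 4*exp(-6*t)

Factor the denominator: s^3 + 6*s^2 + 4*s + 24 = (s + 6)*(s^2 + 4).
Partial fraction decomposition gives [-4/(s + 6)] + [-2*s/(s^2 + 4)] + [2/(s^2 + 4)].
Invert each term: -4/(s + 6) ↔ -4e^(-6t); -2·s/(s^2 + 4) ↔ -2cos(2t); 1·2/(s^2 + 4) ↔ sin(2t).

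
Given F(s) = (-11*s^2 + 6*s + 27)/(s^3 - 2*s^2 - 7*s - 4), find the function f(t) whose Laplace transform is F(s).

Factor the denominator: s^3 - 2*s^2 - 7*s - 4 = (s - 4)*(s + 1)^2.
Partial fraction decomposition gives [-6/(s + 1)] + [-2/(s + 1)^2] + [-5/(s - 4)].
Invert each term: -6/(s + 1) ↔ -6e^(-t); -2/(s + 1)^2 ↔ -2t·e^(-t); -5/(s - 4) ↔ -5e^(4t).

f(t) = -2*t*exp(-t) - 5*exp(4*t) - 6*exp(-t)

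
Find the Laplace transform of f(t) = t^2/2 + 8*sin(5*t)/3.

Apply the Laplace transform termwise.
(1/2)·[L{t^2} = 2!/s^3 = 2/s^3]; (8/3)·[L{sin(5t)} = 5/(s^2 + 25)].

40/(3*(s^2 + 25)) + s^(-3)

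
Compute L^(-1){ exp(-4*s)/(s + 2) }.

The factor e^(-4s) signals a time shift by c = 4 (second shifting theorem).
L{e^(-2t)} = 1/(s + 2), so L^-1{1/(s + 2)} = exp(-2*t).
Hence the inverse is u(t - 4) times that function evaluated at t - 4.

Heaviside(t - 4)*(exp(-2*t + 8))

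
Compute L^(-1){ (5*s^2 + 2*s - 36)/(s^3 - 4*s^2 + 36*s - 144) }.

Factor the denominator: s^3 - 4*s^2 + 36*s - 144 = (s - 4)*(s^2 + 36).
Partial fraction decomposition gives [1/(s - 4)] + [4*s/(s^2 + 36)] + [18/(s^2 + 36)].
Invert each term: 1/(s - 4) ↔ e^(4t); 4·s/(s^2 + 36) ↔ 4cos(6t); 3·6/(s^2 + 36) ↔ 3sin(6t).

exp(4*t) + 3*sin(6*t) + 4*cos(6*t)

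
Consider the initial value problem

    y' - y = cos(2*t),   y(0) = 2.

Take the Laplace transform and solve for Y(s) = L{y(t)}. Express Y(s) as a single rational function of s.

Take the Laplace transform of both sides.
With L{y'} = sY - y(0) = sY - 2: the LHS transforms to (s - 1)Y - (2).
The right side is L{cos(2*t)} = s/(s^2 + 4).
So (s - 1)Y = s/(s^2 + 4) + (2).
Divide through and combine into a single rational function.

Y(s) = (2*s^2 + s + 8)/(s^3 - s^2 + 4*s - 4)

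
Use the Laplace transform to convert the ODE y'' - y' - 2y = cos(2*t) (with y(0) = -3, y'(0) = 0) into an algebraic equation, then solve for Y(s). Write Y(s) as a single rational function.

Y(s) = (-3*s^3 + 3*s^2 - 11*s + 12)/(s^4 - s^3 + 2*s^2 - 4*s - 8)

Apply the Laplace transform to the equation.
Using L{y''} = s^2 Y - s·y(0) - y'(0) and L{y'} = sY - y(0), with y(0) = -3, y'(0) = 0, the left side becomes (s^2 - s - 2)Y - (-3*s + 3).
The right side is L{cos(2*t)} = s/(s^2 + 4).
So (s^2 - s - 2)Y = s/(s^2 + 4) + (-3*s + 3).
Isolate Y and clear denominators.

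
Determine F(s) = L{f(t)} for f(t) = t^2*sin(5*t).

F(s) = 10*(3*s^2 - 25)/(s^2 + 25)^3

L{sin(5t)} = 5/(s^2 + 25).
Then apply L{t^2·g(t)} = (-1)^2 d^2/ds^2[G(s)] with G(s) = 5/(s^2 + 25):
differentiating 2 times and applying the sign gives 10*(3*s^2 - 25)/(s^2 + 25)^3.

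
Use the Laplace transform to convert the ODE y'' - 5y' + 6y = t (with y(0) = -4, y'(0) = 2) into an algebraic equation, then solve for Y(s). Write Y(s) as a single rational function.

Transform both sides with L{·}.
With L{y''} = s^2 Y - s·y(0) - y'(0) and L{y'} = sY - y(0), with y(0) = -4, y'(0) = 2: the LHS transforms to (s^2 - 5*s + 6)Y - (-4*s + 22).
The right side is L{t} = s^(-2).
So (s^2 - 5*s + 6)Y = s^(-2) + (-4*s + 22).
Isolate Y and clear denominators.

Y(s) = (-4*s^3 + 22*s^2 + 1)/(s^4 - 5*s^3 + 6*s^2)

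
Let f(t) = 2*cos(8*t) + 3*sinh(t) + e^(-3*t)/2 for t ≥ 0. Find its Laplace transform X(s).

X(s) = 2*s/(s^2 + 64) + 3/(s^2 - 1) + 1/(2*(s + 3))

The transform is linear, so treat each term independently.
(2)·[L{cos(8t)} = s/(s^2 + 64)]; (1/2)·[L{e^(-3t)} = 1/(s + 3)]; (3)·[L{sinh(t)} = 1/(s^2 - 1)].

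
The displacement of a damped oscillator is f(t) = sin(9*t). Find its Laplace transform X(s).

L{sin(9t)} = 9/(s^2 + 81).

X(s) = 9/(s^2 + 81)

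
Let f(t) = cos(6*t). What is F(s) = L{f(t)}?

L{cos(6t)} = s/(s^2 + 36).

F(s) = s/(s^2 + 36)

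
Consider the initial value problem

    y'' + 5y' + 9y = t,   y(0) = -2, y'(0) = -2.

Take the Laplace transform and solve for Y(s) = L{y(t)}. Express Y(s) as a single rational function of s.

Y(s) = (-2*s^3 - 12*s^2 + 1)/(s^4 + 5*s^3 + 9*s^2)

Take the Laplace transform of both sides.
Using L{y''} = s^2 Y - s·y(0) - y'(0) and L{y'} = sY - y(0), with y(0) = -2, y'(0) = -2, the left side becomes (s^2 + 5*s + 9)Y - (-2*s - 12).
The right side is L{t} = s^(-2).
So (s^2 + 5*s + 9)Y = s^(-2) + (-2*s - 12).
Divide through and combine into a single rational function.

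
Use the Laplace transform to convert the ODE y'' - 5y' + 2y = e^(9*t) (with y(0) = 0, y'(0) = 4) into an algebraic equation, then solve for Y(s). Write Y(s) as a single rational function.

Laplace-transform each side.
With L{y''} = s^2 Y - s·y(0) - y'(0) and L{y'} = sY - y(0), with y(0) = 0, y'(0) = 4: the LHS transforms to (s^2 - 5*s + 2)Y - (4).
The right side is L{e^(9*t)} = 1/(s - 9).
So (s^2 - 5*s + 2)Y = 1/(s - 9) + (4).
Solve for Y(s) and write it as one ratio of polynomials.

Y(s) = (4*s - 35)/(s^3 - 14*s^2 + 47*s - 18)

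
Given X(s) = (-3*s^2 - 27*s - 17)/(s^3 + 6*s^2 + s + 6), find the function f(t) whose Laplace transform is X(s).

f(t) = -3*sin(t) - 4*cos(t) + exp(-6*t)

Factor the denominator: s^3 + 6*s^2 + s + 6 = (s + 6)*(s^2 + 1).
Partial fraction decomposition gives [1/(s + 6)] + [-4*s/(s^2 + 1)] + [-3/(s^2 + 1)].
Invert each term: 1/(s + 6) ↔ e^(-6t); -4·s/(s^2 + 1) ↔ -4cos(t); -3·1/(s^2 + 1) ↔ -3sin(t).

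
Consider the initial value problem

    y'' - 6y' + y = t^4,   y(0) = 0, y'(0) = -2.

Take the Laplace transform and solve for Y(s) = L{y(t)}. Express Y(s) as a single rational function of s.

Laplace-transform each side.
Using L{y''} = s^2 Y - s·y(0) - y'(0) and L{y'} = sY - y(0), with y(0) = 0, y'(0) = -2, the left side becomes (s^2 - 6*s + 1)Y - (-2).
The right side is L{t^4} = 24/s^5.
So (s^2 - 6*s + 1)Y = 24/s^5 + (-2).
Divide through and combine into a single rational function.

Y(s) = (-2*s^5 + 24)/(s^7 - 6*s^6 + s^5)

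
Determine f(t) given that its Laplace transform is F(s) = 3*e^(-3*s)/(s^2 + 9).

f(t) = Heaviside(t - 3)*(sin(3*t - 9))

The factor e^(-3s) signals a time shift by c = 3 (second shifting theorem).
L{sin(3t)} = 3/(s^2 + 9), so L^-1{3/(s^2 + 9)} = sin(3*t).
Hence the inverse is u(t - 3) times that function evaluated at t - 3.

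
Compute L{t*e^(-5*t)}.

L{e^(-5t)} = 1/(s + 5).
Then apply L{t·g(t)} = -d/ds[G(s)] with G(s) = 1/(s + 5):
differentiating 1 time and applying the sign gives (s + 5)^(-2).

(s + 5)^(-2)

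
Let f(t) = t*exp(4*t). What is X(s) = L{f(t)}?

X(s) = (s - 4)^(-2)

L{e^(4t)} = 1/(s - 4).
Then apply L{t·g(t)} = -d/ds[G(s)] with G(s) = 1/(s - 4):
differentiating 1 time and applying the sign gives (s - 4)^(-2).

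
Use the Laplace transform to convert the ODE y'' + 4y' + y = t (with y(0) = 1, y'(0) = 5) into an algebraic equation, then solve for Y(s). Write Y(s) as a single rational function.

Take the Laplace transform of both sides.
With L{y''} = s^2 Y - s·y(0) - y'(0) and L{y'} = sY - y(0), with y(0) = 1, y'(0) = 5: the LHS transforms to (s^2 + 4*s + 1)Y - (s + 9).
The right side is L{t} = s^(-2).
So (s^2 + 4*s + 1)Y = s^(-2) + (s + 9).
Isolate Y and clear denominators.

Y(s) = (s^3 + 9*s^2 + 1)/(s^4 + 4*s^3 + s^2)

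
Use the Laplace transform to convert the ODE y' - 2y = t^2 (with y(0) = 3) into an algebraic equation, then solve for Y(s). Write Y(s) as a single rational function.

Y(s) = (3*s^3 + 2)/(s^4 - 2*s^3)

Take the Laplace transform of both sides.
Using L{y'} = sY - y(0) = sY - 3, the left side becomes (s - 2)Y - (3).
The right side is L{t^2} = 2/s^3.
So (s - 2)Y = 2/s^3 + (3).
Solve for Y(s) and write it as one ratio of polynomials.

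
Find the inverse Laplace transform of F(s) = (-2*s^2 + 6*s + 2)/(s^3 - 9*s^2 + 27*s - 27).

Factor the denominator: s^3 - 9*s^2 + 27*s - 27 = (s - 3)^3.
Partial fraction decomposition gives [-2/(s - 3)] + [-6/(s - 3)^2] + [2/(s - 3)^3].
Invert each term: -2/(s - 3) ↔ -2e^(3t); -6/(s - 3)^2 ↔ -6t·e^(3t); 2/(s - 3)^3 ↔ (1)t^2·e^(3t).

t^2*exp(3*t) - 6*t*exp(3*t) - 2*exp(3*t)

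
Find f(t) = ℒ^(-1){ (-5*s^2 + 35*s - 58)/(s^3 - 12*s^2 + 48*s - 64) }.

Factor the denominator: s^3 - 12*s^2 + 48*s - 64 = (s - 4)^3.
Partial fraction decomposition gives [-5/(s - 4)] + [-5/(s - 4)^2] + [2/(s - 4)^3].
Invert each term: -5/(s - 4) ↔ -5e^(4t); -5/(s - 4)^2 ↔ -5t·e^(4t); 2/(s - 4)^3 ↔ (1)t^2·e^(4t).

f(t) = t^2*exp(4*t) - 5*t*exp(4*t) - 5*exp(4*t)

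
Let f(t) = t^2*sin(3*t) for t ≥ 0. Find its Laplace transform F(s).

L{sin(3t)} = 3/(s^2 + 9).
Then apply L{t^2·g(t)} = (-1)^2 d^2/ds^2[G(s)] with G(s) = 3/(s^2 + 9):
differentiating 2 times and applying the sign gives 18*(s^2 - 3)/(s^2 + 9)^3.

F(s) = 18*(s^2 - 3)/(s^2 + 9)^3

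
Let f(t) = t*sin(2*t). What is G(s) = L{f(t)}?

G(s) = 4*s/(s^2 + 4)^2

L{sin(2t)} = 2/(s^2 + 4).
Then apply L{t·g(t)} = -d/ds[H(s)] with H(s) = 2/(s^2 + 4):
differentiating 1 time and applying the sign gives 4*s/(s^2 + 4)^2.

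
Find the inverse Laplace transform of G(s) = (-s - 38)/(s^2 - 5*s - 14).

Factor the denominator: s^2 - 5*s - 14 = (s - 7)*(s + 2).
Partial fraction decomposition gives [-5/(s - 7)] + [4/(s + 2)].
Invert each term: -5/(s - 7) ↔ -5e^(7t); 4/(s + 2) ↔ 4e^(-2t).

-5*exp(7*t) + 4*exp(-2*t)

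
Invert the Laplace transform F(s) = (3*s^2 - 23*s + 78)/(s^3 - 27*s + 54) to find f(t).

Factor the denominator: s^3 - 27*s + 54 = (s - 3)^2*(s + 6).
Partial fraction decomposition gives [-1/(s - 3)] + [4/(s - 3)^2] + [4/(s + 6)].
Invert each term: -1/(s - 3) ↔ -e^(3t); 4/(s - 3)^2 ↔ 4t·e^(3t); 4/(s + 6) ↔ 4e^(-6t).

f(t) = 4*t*exp(3*t) - exp(3*t) + 4*exp(-6*t)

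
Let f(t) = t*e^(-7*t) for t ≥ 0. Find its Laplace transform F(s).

L{e^(-7t)} = 1/(s + 7).
Then apply L{t·g(t)} = -d/ds[G(s)] with G(s) = 1/(s + 7):
differentiating 1 time and applying the sign gives (s + 7)^(-2).

F(s) = (s + 7)^(-2)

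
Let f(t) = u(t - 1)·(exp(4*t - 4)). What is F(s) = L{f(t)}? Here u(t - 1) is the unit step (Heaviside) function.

By the second shifting theorem, L{u(t - c)·g(t - c)} = e^(-cs)·G(s) with c = 1 and G(s) = L{g(t)}.
L{e^(4t)} = 1/(s - 4).

F(s) = exp(-s)/(s - 4)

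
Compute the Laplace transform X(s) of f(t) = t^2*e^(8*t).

X(s) = 2/(s - 8)^3

L{e^(8t)} = 1/(s - 8).
Then apply L{t^2·g(t)} = (-1)^2 d^2/ds^2[G(s)] with G(s) = 1/(s - 8):
differentiating 2 times and applying the sign gives 2/(s - 8)^3.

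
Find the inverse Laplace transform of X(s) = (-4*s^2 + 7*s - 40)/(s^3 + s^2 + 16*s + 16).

2*sin(4*t) - cos(4*t) - 3*exp(-t)

Factor the denominator: s^3 + s^2 + 16*s + 16 = (s + 1)*(s^2 + 16).
Partial fraction decomposition gives [-3/(s + 1)] + [-s/(s^2 + 16)] + [8/(s^2 + 16)].
Invert each term: -3/(s + 1) ↔ -3e^(-t); -1·s/(s^2 + 16) ↔ -cos(4t); 2·4/(s^2 + 16) ↔ 2sin(4t).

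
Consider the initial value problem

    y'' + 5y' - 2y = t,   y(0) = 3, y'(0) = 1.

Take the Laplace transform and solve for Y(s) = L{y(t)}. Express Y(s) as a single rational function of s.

Apply the Laplace transform to the equation.
The derivative rules (L{y''} = s^2 Y - s·y(0) - y'(0) and L{y'} = sY - y(0), with y(0) = 3, y'(0) = 1) turn the left side into (s^2 + 5*s - 2)Y - (3*s + 16).
The right side is L{t} = s^(-2).
So (s^2 + 5*s - 2)Y = s^(-2) + (3*s + 16).
Solve for Y(s) and write it as one ratio of polynomials.

Y(s) = (3*s^3 + 16*s^2 + 1)/(s^4 + 5*s^3 - 2*s^2)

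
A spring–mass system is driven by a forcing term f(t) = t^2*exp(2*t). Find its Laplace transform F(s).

F(s) = 2/(s - 2)^3

L{e^(2t)} = 1/(s - 2).
Then apply L{t^2·g(t)} = (-1)^2 d^2/ds^2[G(s)] with G(s) = 1/(s - 2):
differentiating 2 times and applying the sign gives 2/(s - 2)^3.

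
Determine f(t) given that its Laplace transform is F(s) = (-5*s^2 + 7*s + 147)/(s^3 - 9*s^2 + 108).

Factor the denominator: s^3 - 9*s^2 + 108 = (s - 6)^2*(s + 3).
Partial fraction decomposition gives [-6/(s - 6)] + [(s - 6)^(-2)] + [1/(s + 3)].
Invert each term: -6/(s - 6) ↔ -6e^(6t); 1/(s - 6)^2 ↔ t·e^(6t); 1/(s + 3) ↔ e^(-3t).

f(t) = t*exp(6*t) - 6*exp(6*t) + exp(-3*t)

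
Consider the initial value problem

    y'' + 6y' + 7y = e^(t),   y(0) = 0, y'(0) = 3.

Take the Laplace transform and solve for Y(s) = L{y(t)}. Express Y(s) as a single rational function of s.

Laplace-transform each side.
Using L{y''} = s^2 Y - s·y(0) - y'(0) and L{y'} = sY - y(0), with y(0) = 0, y'(0) = 3, the left side becomes (s^2 + 6*s + 7)Y - (3).
The right side is L{e^(t)} = 1/(s - 1).
So (s^2 + 6*s + 7)Y = 1/(s - 1) + (3).
Divide through and combine into a single rational function.

Y(s) = (3*s - 2)/(s^3 + 5*s^2 + s - 7)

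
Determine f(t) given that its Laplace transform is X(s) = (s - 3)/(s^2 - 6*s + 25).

Rewrite the denominator: s^2 - 6*s + 25 = (s - 3)^2 + 16.
The form in (s - 3) signals a first-shifting-theorem factor e^(3t).
Since L{cos(4t)} = s/(s^2 + 16), the inverse is exp(3*t)*cos(4*t).

f(t) = exp(3*t)*cos(4*t)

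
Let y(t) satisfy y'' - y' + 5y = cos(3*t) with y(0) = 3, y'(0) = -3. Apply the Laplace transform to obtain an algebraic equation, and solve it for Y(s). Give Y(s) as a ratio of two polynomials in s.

Y(s) = (3*s^3 - 6*s^2 + 28*s - 54)/(s^4 - s^3 + 14*s^2 - 9*s + 45)

Take the Laplace transform of both sides.
With L{y''} = s^2 Y - s·y(0) - y'(0) and L{y'} = sY - y(0), with y(0) = 3, y'(0) = -3: the LHS transforms to (s^2 - s + 5)Y - (3*s - 6).
The right side is L{cos(3*t)} = s/(s^2 + 9).
So (s^2 - s + 5)Y = s/(s^2 + 9) + (3*s - 6).
Isolate Y and clear denominators.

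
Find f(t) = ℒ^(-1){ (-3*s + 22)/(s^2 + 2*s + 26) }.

Complete the square in the denominator: s^2 + 2*s + 26 = (s + 1)^2 + 5^2.
Split the numerator to match: -3*s + 22 = -3·(s + 1) + 5·5.
Invert each term: -3·(s + 1)/((s + 1)^2 + 25) ↔ -3e^(-t)cos(5t); 5·5/((s + 1)^2 + 25) ↔ 5e^(-t)sin(5t).

f(t) = 5*exp(-t)*sin(5*t) - 3*exp(-t)*cos(5*t)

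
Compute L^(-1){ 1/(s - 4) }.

Since L{e^(4t)} = 1/(s - 4), the inverse is e^(4*t).

exp(4*t)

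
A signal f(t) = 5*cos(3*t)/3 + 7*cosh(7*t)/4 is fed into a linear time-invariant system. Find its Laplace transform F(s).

F(s) = 5*s/(3*(s^2 + 9)) + 7*s/(4*(s^2 - 49))

By linearity of the Laplace transform, transform each term separately.
(5/3)·[L{cos(3t)} = s/(s^2 + 9)]; (7/4)·[L{cosh(7t)} = s/(s^2 - 49)].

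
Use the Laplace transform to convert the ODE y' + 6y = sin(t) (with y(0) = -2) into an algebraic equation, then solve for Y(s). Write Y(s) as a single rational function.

Y(s) = (-2*s^2 - 1)/(s^3 + 6*s^2 + s + 6)

Laplace-transform each side.
Using L{y'} = sY - y(0) = sY - (-2), the left side becomes (s + 6)Y - (-2).
The right side is L{sin(t)} = 1/(s^2 + 1).
So (s + 6)Y = 1/(s^2 + 1) + (-2).
Divide through and combine into a single rational function.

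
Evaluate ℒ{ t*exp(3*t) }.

(s - 3)^(-2)

L{e^(3t)} = 1/(s - 3).
Then apply L{t·g(t)} = -d/ds[G(s)] with G(s) = 1/(s - 3):
differentiating 1 time and applying the sign gives (s - 3)^(-2).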